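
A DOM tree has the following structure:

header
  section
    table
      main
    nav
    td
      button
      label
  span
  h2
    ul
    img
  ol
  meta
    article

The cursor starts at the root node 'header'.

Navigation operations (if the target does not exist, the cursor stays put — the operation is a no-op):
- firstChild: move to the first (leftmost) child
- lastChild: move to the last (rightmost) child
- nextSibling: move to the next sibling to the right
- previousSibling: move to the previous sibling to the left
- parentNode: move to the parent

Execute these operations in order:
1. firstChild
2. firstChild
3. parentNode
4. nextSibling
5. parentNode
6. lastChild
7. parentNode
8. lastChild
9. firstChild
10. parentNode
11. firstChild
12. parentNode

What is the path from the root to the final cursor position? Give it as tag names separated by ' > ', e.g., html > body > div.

After 1 (firstChild): section
After 2 (firstChild): table
After 3 (parentNode): section
After 4 (nextSibling): span
After 5 (parentNode): header
After 6 (lastChild): meta
After 7 (parentNode): header
After 8 (lastChild): meta
After 9 (firstChild): article
After 10 (parentNode): meta
After 11 (firstChild): article
After 12 (parentNode): meta

Answer: header > meta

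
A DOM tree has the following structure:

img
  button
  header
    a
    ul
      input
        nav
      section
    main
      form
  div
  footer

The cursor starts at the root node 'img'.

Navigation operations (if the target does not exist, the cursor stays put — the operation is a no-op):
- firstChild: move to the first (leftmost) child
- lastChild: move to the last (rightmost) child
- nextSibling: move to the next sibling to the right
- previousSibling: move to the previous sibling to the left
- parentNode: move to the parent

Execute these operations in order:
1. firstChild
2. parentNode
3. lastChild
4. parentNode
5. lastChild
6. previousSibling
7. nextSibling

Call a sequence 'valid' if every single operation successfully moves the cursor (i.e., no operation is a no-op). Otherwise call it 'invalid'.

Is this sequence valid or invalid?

After 1 (firstChild): button
After 2 (parentNode): img
After 3 (lastChild): footer
After 4 (parentNode): img
After 5 (lastChild): footer
After 6 (previousSibling): div
After 7 (nextSibling): footer

Answer: valid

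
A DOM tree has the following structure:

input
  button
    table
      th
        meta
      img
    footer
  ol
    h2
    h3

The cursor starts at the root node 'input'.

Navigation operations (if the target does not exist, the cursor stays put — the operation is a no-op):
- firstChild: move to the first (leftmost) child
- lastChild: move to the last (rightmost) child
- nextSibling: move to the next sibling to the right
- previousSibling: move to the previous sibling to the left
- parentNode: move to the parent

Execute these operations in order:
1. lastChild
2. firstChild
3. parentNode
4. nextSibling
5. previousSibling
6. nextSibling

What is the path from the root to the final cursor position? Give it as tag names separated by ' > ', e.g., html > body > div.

Answer: input > ol

Derivation:
After 1 (lastChild): ol
After 2 (firstChild): h2
After 3 (parentNode): ol
After 4 (nextSibling): ol (no-op, stayed)
After 5 (previousSibling): button
After 6 (nextSibling): ol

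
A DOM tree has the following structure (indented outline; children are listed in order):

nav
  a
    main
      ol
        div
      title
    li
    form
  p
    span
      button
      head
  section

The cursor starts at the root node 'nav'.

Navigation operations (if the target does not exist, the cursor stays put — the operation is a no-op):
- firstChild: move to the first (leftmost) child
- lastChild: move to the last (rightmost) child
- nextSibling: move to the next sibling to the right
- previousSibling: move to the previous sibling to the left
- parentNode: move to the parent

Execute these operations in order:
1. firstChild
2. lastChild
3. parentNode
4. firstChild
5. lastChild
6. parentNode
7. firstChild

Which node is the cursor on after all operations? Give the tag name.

Answer: ol

Derivation:
After 1 (firstChild): a
After 2 (lastChild): form
After 3 (parentNode): a
After 4 (firstChild): main
After 5 (lastChild): title
After 6 (parentNode): main
After 7 (firstChild): ol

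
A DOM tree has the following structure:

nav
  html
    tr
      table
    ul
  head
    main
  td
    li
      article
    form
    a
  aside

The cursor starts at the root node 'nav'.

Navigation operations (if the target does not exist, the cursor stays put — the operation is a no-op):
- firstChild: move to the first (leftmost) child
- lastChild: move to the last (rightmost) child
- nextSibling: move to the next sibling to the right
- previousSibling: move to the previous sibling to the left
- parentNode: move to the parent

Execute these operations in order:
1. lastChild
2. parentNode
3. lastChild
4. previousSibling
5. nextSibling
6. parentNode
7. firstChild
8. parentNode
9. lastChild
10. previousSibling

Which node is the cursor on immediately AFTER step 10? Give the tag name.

After 1 (lastChild): aside
After 2 (parentNode): nav
After 3 (lastChild): aside
After 4 (previousSibling): td
After 5 (nextSibling): aside
After 6 (parentNode): nav
After 7 (firstChild): html
After 8 (parentNode): nav
After 9 (lastChild): aside
After 10 (previousSibling): td

Answer: td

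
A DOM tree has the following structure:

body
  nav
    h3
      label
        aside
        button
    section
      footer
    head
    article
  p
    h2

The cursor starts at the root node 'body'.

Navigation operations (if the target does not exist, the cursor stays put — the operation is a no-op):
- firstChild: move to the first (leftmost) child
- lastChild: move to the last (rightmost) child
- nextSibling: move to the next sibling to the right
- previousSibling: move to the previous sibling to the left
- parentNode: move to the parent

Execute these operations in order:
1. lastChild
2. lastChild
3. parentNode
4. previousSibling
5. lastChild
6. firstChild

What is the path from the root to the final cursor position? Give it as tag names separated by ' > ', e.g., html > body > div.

Answer: body > nav > article

Derivation:
After 1 (lastChild): p
After 2 (lastChild): h2
After 3 (parentNode): p
After 4 (previousSibling): nav
After 5 (lastChild): article
After 6 (firstChild): article (no-op, stayed)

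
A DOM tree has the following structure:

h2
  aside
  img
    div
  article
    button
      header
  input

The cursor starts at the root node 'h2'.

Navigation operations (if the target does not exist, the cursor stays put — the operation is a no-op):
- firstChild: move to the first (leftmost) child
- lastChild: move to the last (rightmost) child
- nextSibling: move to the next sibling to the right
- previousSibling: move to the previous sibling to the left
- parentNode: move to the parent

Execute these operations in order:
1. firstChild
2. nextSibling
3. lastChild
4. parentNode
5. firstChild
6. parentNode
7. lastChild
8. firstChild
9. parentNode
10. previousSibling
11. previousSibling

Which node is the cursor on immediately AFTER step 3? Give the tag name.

Answer: div

Derivation:
After 1 (firstChild): aside
After 2 (nextSibling): img
After 3 (lastChild): div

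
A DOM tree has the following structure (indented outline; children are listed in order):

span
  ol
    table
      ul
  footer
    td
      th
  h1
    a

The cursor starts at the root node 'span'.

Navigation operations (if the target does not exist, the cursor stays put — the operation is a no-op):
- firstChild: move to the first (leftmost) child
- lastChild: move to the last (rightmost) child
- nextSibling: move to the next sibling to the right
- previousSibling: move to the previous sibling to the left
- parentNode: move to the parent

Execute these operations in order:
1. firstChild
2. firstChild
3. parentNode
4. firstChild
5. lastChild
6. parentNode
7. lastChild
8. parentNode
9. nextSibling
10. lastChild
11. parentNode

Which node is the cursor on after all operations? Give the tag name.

Answer: table

Derivation:
After 1 (firstChild): ol
After 2 (firstChild): table
After 3 (parentNode): ol
After 4 (firstChild): table
After 5 (lastChild): ul
After 6 (parentNode): table
After 7 (lastChild): ul
After 8 (parentNode): table
After 9 (nextSibling): table (no-op, stayed)
After 10 (lastChild): ul
After 11 (parentNode): table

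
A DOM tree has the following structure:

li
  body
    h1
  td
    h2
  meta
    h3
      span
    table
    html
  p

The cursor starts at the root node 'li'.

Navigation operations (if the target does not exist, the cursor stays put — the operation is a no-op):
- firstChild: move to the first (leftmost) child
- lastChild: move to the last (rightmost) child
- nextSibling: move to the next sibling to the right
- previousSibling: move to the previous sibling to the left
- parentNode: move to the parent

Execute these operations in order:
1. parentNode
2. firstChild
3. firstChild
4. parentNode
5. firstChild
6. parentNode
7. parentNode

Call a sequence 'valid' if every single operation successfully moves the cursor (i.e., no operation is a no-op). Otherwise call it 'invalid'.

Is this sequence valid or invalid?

After 1 (parentNode): li (no-op, stayed)
After 2 (firstChild): body
After 3 (firstChild): h1
After 4 (parentNode): body
After 5 (firstChild): h1
After 6 (parentNode): body
After 7 (parentNode): li

Answer: invalid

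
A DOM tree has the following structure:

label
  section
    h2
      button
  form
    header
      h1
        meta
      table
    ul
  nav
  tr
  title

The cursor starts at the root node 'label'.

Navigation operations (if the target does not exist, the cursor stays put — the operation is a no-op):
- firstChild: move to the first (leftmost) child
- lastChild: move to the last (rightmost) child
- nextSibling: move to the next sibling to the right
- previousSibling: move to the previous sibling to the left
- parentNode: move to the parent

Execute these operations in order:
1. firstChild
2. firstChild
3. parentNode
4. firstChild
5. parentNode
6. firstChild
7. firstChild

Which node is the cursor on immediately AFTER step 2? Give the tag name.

Answer: h2

Derivation:
After 1 (firstChild): section
After 2 (firstChild): h2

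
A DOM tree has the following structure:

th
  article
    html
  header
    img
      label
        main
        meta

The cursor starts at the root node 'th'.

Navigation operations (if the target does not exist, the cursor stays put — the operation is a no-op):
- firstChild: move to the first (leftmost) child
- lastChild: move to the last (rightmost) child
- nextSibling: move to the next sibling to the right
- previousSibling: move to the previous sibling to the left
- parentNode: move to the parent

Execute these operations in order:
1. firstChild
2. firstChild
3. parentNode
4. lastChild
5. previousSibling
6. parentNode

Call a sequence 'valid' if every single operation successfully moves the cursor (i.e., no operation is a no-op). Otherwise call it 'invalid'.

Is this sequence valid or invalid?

Answer: invalid

Derivation:
After 1 (firstChild): article
After 2 (firstChild): html
After 3 (parentNode): article
After 4 (lastChild): html
After 5 (previousSibling): html (no-op, stayed)
After 6 (parentNode): article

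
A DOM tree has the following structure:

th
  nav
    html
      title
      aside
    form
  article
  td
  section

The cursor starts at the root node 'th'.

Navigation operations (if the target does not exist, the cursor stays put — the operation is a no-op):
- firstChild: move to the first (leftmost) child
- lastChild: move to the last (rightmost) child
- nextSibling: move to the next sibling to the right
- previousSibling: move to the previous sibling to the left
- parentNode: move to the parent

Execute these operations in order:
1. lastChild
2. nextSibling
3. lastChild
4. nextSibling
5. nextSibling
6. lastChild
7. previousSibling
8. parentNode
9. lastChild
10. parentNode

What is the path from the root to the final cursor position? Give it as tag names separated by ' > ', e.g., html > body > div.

Answer: th

Derivation:
After 1 (lastChild): section
After 2 (nextSibling): section (no-op, stayed)
After 3 (lastChild): section (no-op, stayed)
After 4 (nextSibling): section (no-op, stayed)
After 5 (nextSibling): section (no-op, stayed)
After 6 (lastChild): section (no-op, stayed)
After 7 (previousSibling): td
After 8 (parentNode): th
After 9 (lastChild): section
After 10 (parentNode): th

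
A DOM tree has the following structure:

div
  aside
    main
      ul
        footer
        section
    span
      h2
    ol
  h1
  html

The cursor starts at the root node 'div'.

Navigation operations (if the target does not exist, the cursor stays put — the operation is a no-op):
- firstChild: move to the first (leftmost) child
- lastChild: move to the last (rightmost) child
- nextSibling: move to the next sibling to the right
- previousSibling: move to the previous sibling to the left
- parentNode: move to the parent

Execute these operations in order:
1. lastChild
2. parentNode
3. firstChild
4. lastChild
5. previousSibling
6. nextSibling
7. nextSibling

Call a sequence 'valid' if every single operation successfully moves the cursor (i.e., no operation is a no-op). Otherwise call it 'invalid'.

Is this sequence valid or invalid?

After 1 (lastChild): html
After 2 (parentNode): div
After 3 (firstChild): aside
After 4 (lastChild): ol
After 5 (previousSibling): span
After 6 (nextSibling): ol
After 7 (nextSibling): ol (no-op, stayed)

Answer: invalid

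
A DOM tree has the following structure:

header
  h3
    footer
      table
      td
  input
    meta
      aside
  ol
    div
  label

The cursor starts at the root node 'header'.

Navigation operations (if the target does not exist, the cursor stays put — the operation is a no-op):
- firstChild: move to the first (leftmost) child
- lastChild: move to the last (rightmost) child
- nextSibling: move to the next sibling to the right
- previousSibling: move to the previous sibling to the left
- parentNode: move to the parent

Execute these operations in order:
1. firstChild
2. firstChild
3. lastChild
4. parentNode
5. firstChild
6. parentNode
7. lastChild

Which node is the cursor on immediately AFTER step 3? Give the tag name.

After 1 (firstChild): h3
After 2 (firstChild): footer
After 3 (lastChild): td

Answer: td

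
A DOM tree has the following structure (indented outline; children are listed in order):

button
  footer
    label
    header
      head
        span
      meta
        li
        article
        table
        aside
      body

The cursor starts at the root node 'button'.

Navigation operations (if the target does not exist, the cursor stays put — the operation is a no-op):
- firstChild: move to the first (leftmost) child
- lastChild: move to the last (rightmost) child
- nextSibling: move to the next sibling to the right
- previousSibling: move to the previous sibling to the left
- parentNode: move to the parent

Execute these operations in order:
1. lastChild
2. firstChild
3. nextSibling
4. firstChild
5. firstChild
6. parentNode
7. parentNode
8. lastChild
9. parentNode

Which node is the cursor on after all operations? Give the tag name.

After 1 (lastChild): footer
After 2 (firstChild): label
After 3 (nextSibling): header
After 4 (firstChild): head
After 5 (firstChild): span
After 6 (parentNode): head
After 7 (parentNode): header
After 8 (lastChild): body
After 9 (parentNode): header

Answer: header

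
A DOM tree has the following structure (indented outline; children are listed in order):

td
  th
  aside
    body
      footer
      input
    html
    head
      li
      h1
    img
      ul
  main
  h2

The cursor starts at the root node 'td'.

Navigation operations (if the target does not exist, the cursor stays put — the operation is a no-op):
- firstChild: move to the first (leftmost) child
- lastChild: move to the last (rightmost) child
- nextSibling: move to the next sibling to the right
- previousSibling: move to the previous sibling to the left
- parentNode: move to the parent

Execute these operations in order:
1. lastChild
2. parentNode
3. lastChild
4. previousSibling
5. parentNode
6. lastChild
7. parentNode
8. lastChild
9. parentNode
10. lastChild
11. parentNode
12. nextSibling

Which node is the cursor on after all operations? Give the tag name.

After 1 (lastChild): h2
After 2 (parentNode): td
After 3 (lastChild): h2
After 4 (previousSibling): main
After 5 (parentNode): td
After 6 (lastChild): h2
After 7 (parentNode): td
After 8 (lastChild): h2
After 9 (parentNode): td
After 10 (lastChild): h2
After 11 (parentNode): td
After 12 (nextSibling): td (no-op, stayed)

Answer: td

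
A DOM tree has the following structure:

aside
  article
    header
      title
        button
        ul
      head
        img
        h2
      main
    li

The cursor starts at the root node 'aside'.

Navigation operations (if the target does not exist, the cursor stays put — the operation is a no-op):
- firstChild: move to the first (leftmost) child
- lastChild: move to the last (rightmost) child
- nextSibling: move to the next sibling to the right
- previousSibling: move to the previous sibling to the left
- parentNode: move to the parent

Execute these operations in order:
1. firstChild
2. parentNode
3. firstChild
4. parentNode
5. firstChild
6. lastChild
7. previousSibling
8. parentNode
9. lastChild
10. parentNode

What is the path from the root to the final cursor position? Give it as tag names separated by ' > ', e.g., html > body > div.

Answer: aside > article

Derivation:
After 1 (firstChild): article
After 2 (parentNode): aside
After 3 (firstChild): article
After 4 (parentNode): aside
After 5 (firstChild): article
After 6 (lastChild): li
After 7 (previousSibling): header
After 8 (parentNode): article
After 9 (lastChild): li
After 10 (parentNode): article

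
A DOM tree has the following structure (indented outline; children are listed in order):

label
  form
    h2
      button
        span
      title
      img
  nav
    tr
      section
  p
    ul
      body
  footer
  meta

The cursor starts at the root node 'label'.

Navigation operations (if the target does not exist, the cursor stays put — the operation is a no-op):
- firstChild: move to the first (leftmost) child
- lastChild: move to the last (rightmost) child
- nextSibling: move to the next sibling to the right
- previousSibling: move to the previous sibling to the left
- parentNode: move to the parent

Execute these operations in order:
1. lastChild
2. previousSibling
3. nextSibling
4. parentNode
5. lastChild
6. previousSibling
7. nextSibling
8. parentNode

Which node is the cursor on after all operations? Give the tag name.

Answer: label

Derivation:
After 1 (lastChild): meta
After 2 (previousSibling): footer
After 3 (nextSibling): meta
After 4 (parentNode): label
After 5 (lastChild): meta
After 6 (previousSibling): footer
After 7 (nextSibling): meta
After 8 (parentNode): label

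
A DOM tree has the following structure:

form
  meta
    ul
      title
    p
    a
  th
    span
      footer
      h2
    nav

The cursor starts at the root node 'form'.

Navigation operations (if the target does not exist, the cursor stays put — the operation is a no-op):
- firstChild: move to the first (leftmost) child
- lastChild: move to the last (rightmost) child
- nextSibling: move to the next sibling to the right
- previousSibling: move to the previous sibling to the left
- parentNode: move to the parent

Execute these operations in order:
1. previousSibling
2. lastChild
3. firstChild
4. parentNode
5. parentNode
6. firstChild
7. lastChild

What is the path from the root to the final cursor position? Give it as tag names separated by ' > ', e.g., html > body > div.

Answer: form > meta > a

Derivation:
After 1 (previousSibling): form (no-op, stayed)
After 2 (lastChild): th
After 3 (firstChild): span
After 4 (parentNode): th
After 5 (parentNode): form
After 6 (firstChild): meta
After 7 (lastChild): a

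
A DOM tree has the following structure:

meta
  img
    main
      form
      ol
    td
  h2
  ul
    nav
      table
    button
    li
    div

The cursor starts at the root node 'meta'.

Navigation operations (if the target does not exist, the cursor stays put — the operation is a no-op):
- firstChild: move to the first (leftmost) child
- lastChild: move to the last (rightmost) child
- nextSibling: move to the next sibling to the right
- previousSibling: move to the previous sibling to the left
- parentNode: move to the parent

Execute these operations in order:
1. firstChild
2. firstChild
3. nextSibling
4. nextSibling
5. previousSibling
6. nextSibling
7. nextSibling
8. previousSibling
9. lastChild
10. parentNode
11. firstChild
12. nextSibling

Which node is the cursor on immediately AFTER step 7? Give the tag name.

Answer: td

Derivation:
After 1 (firstChild): img
After 2 (firstChild): main
After 3 (nextSibling): td
After 4 (nextSibling): td (no-op, stayed)
After 5 (previousSibling): main
After 6 (nextSibling): td
After 7 (nextSibling): td (no-op, stayed)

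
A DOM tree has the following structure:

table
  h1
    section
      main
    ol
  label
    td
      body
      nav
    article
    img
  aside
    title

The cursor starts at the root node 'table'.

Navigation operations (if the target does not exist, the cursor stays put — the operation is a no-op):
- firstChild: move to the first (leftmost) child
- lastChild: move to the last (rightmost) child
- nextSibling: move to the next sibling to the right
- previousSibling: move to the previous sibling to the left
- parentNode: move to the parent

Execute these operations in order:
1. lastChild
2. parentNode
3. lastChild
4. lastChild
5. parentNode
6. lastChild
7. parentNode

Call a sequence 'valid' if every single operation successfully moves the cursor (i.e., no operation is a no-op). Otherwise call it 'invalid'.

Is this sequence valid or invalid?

Answer: valid

Derivation:
After 1 (lastChild): aside
After 2 (parentNode): table
After 3 (lastChild): aside
After 4 (lastChild): title
After 5 (parentNode): aside
After 6 (lastChild): title
After 7 (parentNode): aside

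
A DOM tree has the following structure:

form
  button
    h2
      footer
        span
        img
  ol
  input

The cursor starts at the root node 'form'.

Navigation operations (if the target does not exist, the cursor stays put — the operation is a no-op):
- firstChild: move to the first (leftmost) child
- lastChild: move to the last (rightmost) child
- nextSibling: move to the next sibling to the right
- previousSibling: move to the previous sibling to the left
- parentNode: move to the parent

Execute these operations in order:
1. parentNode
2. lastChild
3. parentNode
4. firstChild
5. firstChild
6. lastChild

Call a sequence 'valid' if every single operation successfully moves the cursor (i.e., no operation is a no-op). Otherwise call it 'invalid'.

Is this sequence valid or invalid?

Answer: invalid

Derivation:
After 1 (parentNode): form (no-op, stayed)
After 2 (lastChild): input
After 3 (parentNode): form
After 4 (firstChild): button
After 5 (firstChild): h2
After 6 (lastChild): footer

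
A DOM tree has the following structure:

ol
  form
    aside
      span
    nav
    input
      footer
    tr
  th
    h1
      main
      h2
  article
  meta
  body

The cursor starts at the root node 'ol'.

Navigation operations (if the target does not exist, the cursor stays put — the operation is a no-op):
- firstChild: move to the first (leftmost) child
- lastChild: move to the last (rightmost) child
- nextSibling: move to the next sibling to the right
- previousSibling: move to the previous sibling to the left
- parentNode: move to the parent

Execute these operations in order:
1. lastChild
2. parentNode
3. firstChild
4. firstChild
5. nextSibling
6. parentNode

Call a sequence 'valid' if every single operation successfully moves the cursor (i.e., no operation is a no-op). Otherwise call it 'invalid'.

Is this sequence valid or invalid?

After 1 (lastChild): body
After 2 (parentNode): ol
After 3 (firstChild): form
After 4 (firstChild): aside
After 5 (nextSibling): nav
After 6 (parentNode): form

Answer: valid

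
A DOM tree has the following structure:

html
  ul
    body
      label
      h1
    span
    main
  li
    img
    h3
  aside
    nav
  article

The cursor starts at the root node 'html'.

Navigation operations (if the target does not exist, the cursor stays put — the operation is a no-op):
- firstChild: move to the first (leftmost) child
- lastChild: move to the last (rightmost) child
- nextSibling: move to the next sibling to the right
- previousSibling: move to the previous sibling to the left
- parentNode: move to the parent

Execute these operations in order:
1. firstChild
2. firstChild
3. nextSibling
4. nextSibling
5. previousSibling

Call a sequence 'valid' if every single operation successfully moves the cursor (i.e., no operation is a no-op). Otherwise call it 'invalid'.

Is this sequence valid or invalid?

Answer: valid

Derivation:
After 1 (firstChild): ul
After 2 (firstChild): body
After 3 (nextSibling): span
After 4 (nextSibling): main
After 5 (previousSibling): span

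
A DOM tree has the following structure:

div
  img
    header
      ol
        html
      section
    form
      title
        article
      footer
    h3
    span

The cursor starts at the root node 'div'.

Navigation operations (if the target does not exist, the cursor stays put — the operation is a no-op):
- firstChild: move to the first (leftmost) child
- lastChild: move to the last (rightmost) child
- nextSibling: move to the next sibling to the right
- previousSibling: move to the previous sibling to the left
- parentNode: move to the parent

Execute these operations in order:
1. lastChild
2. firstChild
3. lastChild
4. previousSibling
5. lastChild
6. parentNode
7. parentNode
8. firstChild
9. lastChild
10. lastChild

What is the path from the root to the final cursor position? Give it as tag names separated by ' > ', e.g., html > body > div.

Answer: div > img > header > ol > html

Derivation:
After 1 (lastChild): img
After 2 (firstChild): header
After 3 (lastChild): section
After 4 (previousSibling): ol
After 5 (lastChild): html
After 6 (parentNode): ol
After 7 (parentNode): header
After 8 (firstChild): ol
After 9 (lastChild): html
After 10 (lastChild): html (no-op, stayed)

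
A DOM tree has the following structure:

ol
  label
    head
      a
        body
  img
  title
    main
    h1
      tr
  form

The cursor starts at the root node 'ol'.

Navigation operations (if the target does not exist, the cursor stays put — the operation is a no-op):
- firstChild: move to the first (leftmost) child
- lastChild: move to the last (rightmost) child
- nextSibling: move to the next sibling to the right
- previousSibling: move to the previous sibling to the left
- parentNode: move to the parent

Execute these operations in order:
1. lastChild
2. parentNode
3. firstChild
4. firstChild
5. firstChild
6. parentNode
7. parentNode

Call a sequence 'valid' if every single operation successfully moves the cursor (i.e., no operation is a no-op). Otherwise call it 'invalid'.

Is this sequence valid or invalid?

Answer: valid

Derivation:
After 1 (lastChild): form
After 2 (parentNode): ol
After 3 (firstChild): label
After 4 (firstChild): head
After 5 (firstChild): a
After 6 (parentNode): head
After 7 (parentNode): label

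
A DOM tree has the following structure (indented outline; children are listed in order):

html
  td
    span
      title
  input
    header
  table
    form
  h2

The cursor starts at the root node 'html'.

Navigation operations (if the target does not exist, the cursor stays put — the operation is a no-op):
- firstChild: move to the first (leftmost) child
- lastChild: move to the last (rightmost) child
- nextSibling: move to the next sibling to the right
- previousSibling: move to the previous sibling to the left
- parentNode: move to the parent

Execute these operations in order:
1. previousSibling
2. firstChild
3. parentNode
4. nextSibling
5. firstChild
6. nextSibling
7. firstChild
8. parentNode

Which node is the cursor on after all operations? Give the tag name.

After 1 (previousSibling): html (no-op, stayed)
After 2 (firstChild): td
After 3 (parentNode): html
After 4 (nextSibling): html (no-op, stayed)
After 5 (firstChild): td
After 6 (nextSibling): input
After 7 (firstChild): header
After 8 (parentNode): input

Answer: input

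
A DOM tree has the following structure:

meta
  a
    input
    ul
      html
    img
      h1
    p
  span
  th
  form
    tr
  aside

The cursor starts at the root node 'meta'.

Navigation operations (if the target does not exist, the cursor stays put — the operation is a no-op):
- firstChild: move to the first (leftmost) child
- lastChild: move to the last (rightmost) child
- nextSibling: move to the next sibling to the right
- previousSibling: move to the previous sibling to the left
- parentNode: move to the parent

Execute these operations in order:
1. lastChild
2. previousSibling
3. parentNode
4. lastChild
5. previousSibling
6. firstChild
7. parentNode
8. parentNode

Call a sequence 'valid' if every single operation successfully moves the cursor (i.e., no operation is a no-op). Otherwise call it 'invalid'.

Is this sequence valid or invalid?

Answer: valid

Derivation:
After 1 (lastChild): aside
After 2 (previousSibling): form
After 3 (parentNode): meta
After 4 (lastChild): aside
After 5 (previousSibling): form
After 6 (firstChild): tr
After 7 (parentNode): form
After 8 (parentNode): meta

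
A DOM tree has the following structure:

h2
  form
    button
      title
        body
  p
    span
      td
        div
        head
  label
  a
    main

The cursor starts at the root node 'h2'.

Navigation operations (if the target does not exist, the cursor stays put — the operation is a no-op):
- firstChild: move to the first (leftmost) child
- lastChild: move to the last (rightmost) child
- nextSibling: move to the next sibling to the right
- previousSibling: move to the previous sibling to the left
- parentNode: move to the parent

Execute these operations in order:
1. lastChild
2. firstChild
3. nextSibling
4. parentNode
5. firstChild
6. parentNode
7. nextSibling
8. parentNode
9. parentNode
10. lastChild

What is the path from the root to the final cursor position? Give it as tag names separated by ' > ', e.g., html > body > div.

After 1 (lastChild): a
After 2 (firstChild): main
After 3 (nextSibling): main (no-op, stayed)
After 4 (parentNode): a
After 5 (firstChild): main
After 6 (parentNode): a
After 7 (nextSibling): a (no-op, stayed)
After 8 (parentNode): h2
After 9 (parentNode): h2 (no-op, stayed)
After 10 (lastChild): a

Answer: h2 > a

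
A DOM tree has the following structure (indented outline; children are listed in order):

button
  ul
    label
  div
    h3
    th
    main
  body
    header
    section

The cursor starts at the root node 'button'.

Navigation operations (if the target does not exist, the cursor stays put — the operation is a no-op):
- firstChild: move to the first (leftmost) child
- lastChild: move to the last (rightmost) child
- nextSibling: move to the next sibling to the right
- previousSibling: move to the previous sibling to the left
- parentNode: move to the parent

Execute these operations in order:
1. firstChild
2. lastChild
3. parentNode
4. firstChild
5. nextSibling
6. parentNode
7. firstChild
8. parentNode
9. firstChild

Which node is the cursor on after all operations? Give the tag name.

Answer: label

Derivation:
After 1 (firstChild): ul
After 2 (lastChild): label
After 3 (parentNode): ul
After 4 (firstChild): label
After 5 (nextSibling): label (no-op, stayed)
After 6 (parentNode): ul
After 7 (firstChild): label
After 8 (parentNode): ul
After 9 (firstChild): label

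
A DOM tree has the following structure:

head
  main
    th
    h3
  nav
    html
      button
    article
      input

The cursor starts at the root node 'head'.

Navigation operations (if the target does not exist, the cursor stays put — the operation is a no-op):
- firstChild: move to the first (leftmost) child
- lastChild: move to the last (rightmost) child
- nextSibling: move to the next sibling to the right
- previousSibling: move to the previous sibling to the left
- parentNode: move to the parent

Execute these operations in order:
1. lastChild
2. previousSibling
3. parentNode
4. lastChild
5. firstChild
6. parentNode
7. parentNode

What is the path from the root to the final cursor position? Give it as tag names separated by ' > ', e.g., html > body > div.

Answer: head

Derivation:
After 1 (lastChild): nav
After 2 (previousSibling): main
After 3 (parentNode): head
After 4 (lastChild): nav
After 5 (firstChild): html
After 6 (parentNode): nav
After 7 (parentNode): head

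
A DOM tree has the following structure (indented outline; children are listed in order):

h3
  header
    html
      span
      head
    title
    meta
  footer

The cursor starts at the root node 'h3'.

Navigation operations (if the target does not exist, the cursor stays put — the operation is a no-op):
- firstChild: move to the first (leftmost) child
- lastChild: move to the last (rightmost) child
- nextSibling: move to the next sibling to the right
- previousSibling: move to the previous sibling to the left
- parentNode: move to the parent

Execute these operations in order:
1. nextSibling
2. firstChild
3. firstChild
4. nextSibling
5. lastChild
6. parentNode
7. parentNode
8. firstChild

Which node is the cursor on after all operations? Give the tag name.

After 1 (nextSibling): h3 (no-op, stayed)
After 2 (firstChild): header
After 3 (firstChild): html
After 4 (nextSibling): title
After 5 (lastChild): title (no-op, stayed)
After 6 (parentNode): header
After 7 (parentNode): h3
After 8 (firstChild): header

Answer: header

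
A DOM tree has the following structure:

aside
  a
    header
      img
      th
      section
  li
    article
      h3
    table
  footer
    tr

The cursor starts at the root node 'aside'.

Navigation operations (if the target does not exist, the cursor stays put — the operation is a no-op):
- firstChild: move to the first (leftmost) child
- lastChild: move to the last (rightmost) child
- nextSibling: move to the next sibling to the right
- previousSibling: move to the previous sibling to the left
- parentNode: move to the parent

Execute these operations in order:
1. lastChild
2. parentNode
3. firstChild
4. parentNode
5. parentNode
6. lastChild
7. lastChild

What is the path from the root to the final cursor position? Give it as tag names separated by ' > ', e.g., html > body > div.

Answer: aside > footer > tr

Derivation:
After 1 (lastChild): footer
After 2 (parentNode): aside
After 3 (firstChild): a
After 4 (parentNode): aside
After 5 (parentNode): aside (no-op, stayed)
After 6 (lastChild): footer
After 7 (lastChild): tr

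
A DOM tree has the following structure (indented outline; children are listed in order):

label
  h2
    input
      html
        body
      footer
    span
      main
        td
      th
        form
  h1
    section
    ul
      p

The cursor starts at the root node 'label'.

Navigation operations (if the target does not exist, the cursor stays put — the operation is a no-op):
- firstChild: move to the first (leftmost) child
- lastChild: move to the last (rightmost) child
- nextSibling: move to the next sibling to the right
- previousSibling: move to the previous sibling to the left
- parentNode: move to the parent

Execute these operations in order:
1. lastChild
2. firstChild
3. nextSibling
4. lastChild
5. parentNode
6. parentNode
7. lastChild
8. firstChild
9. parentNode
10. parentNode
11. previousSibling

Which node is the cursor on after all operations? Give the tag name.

Answer: h2

Derivation:
After 1 (lastChild): h1
After 2 (firstChild): section
After 3 (nextSibling): ul
After 4 (lastChild): p
After 5 (parentNode): ul
After 6 (parentNode): h1
After 7 (lastChild): ul
After 8 (firstChild): p
After 9 (parentNode): ul
After 10 (parentNode): h1
After 11 (previousSibling): h2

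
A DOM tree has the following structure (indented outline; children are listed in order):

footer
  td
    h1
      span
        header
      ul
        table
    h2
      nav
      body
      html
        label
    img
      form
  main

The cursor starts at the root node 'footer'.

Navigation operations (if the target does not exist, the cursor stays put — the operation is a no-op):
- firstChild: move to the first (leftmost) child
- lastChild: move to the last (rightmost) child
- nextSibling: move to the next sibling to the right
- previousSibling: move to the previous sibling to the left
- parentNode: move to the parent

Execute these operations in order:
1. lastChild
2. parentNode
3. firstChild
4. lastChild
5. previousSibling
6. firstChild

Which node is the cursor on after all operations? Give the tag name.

Answer: nav

Derivation:
After 1 (lastChild): main
After 2 (parentNode): footer
After 3 (firstChild): td
After 4 (lastChild): img
After 5 (previousSibling): h2
After 6 (firstChild): nav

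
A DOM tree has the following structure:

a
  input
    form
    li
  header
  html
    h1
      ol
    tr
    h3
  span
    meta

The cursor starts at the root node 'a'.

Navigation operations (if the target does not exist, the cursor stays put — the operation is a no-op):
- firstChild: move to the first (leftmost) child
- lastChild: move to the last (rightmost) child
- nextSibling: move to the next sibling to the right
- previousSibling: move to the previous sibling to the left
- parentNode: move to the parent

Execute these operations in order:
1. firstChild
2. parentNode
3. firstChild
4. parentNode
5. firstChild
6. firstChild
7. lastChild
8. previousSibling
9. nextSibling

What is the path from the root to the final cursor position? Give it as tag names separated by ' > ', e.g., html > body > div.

Answer: a > input > li

Derivation:
After 1 (firstChild): input
After 2 (parentNode): a
After 3 (firstChild): input
After 4 (parentNode): a
After 5 (firstChild): input
After 6 (firstChild): form
After 7 (lastChild): form (no-op, stayed)
After 8 (previousSibling): form (no-op, stayed)
After 9 (nextSibling): li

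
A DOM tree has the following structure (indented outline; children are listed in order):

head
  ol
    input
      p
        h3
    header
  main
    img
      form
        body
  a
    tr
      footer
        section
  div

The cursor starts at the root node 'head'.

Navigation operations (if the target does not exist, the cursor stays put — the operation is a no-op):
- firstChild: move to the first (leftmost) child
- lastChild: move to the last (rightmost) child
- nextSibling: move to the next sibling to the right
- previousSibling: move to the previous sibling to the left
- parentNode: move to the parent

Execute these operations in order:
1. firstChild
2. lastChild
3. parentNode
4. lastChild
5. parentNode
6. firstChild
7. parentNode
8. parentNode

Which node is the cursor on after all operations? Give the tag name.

After 1 (firstChild): ol
After 2 (lastChild): header
After 3 (parentNode): ol
After 4 (lastChild): header
After 5 (parentNode): ol
After 6 (firstChild): input
After 7 (parentNode): ol
After 8 (parentNode): head

Answer: head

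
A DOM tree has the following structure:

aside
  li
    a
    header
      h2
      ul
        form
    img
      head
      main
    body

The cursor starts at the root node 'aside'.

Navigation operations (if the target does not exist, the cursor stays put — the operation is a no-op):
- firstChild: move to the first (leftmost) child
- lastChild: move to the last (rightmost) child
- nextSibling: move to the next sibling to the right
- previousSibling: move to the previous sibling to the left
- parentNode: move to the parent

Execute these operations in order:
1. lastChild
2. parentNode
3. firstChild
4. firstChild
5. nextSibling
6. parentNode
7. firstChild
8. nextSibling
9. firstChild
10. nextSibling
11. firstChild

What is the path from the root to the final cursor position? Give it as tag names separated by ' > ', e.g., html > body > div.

Answer: aside > li > header > ul > form

Derivation:
After 1 (lastChild): li
After 2 (parentNode): aside
After 3 (firstChild): li
After 4 (firstChild): a
After 5 (nextSibling): header
After 6 (parentNode): li
After 7 (firstChild): a
After 8 (nextSibling): header
After 9 (firstChild): h2
After 10 (nextSibling): ul
After 11 (firstChild): form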